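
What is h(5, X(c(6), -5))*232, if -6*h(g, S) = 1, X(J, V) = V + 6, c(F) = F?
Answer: -116/3 ≈ -38.667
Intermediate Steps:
X(J, V) = 6 + V
h(g, S) = -1/6 (h(g, S) = -1/6*1 = -1/6)
h(5, X(c(6), -5))*232 = -1/6*232 = -116/3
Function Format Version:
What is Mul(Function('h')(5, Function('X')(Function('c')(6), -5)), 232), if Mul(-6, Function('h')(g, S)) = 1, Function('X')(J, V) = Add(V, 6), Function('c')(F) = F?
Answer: Rational(-116, 3) ≈ -38.667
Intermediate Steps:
Function('X')(J, V) = Add(6, V)
Function('h')(g, S) = Rational(-1, 6) (Function('h')(g, S) = Mul(Rational(-1, 6), 1) = Rational(-1, 6))
Mul(Function('h')(5, Function('X')(Function('c')(6), -5)), 232) = Mul(Rational(-1, 6), 232) = Rational(-116, 3)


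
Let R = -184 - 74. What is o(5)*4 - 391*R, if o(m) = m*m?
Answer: 100978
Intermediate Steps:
o(m) = m²
R = -258
o(5)*4 - 391*R = 5²*4 - 391*(-258) = 25*4 + 100878 = 100 + 100878 = 100978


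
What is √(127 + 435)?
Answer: √562 ≈ 23.707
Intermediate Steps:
√(127 + 435) = √562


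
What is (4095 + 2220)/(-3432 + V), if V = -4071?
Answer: -2105/2501 ≈ -0.84166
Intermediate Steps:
(4095 + 2220)/(-3432 + V) = (4095 + 2220)/(-3432 - 4071) = 6315/(-7503) = 6315*(-1/7503) = -2105/2501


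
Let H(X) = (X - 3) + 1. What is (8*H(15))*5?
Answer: 520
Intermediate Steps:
H(X) = -2 + X (H(X) = (-3 + X) + 1 = -2 + X)
(8*H(15))*5 = (8*(-2 + 15))*5 = (8*13)*5 = 104*5 = 520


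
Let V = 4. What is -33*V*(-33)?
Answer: 4356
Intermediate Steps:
-33*V*(-33) = -33*4*(-33) = -132*(-33) = 4356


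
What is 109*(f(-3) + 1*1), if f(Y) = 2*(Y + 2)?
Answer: -109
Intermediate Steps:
f(Y) = 4 + 2*Y (f(Y) = 2*(2 + Y) = 4 + 2*Y)
109*(f(-3) + 1*1) = 109*((4 + 2*(-3)) + 1*1) = 109*((4 - 6) + 1) = 109*(-2 + 1) = 109*(-1) = -109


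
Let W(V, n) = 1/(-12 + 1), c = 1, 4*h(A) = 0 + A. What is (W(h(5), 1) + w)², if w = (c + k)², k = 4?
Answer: 75076/121 ≈ 620.46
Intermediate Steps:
h(A) = A/4 (h(A) = (0 + A)/4 = A/4)
W(V, n) = -1/11 (W(V, n) = 1/(-11) = -1/11)
w = 25 (w = (1 + 4)² = 5² = 25)
(W(h(5), 1) + w)² = (-1/11 + 25)² = (274/11)² = 75076/121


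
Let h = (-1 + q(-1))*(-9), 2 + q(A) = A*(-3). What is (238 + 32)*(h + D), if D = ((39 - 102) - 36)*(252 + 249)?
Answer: -13391730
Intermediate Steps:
q(A) = -2 - 3*A (q(A) = -2 + A*(-3) = -2 - 3*A)
h = 0 (h = (-1 + (-2 - 3*(-1)))*(-9) = (-1 + (-2 + 3))*(-9) = (-1 + 1)*(-9) = 0*(-9) = 0)
D = -49599 (D = (-63 - 36)*501 = -99*501 = -49599)
(238 + 32)*(h + D) = (238 + 32)*(0 - 49599) = 270*(-49599) = -13391730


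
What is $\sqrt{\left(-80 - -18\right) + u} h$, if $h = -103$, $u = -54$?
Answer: $- 206 i \sqrt{29} \approx - 1109.3 i$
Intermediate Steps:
$\sqrt{\left(-80 - -18\right) + u} h = \sqrt{\left(-80 - -18\right) - 54} \left(-103\right) = \sqrt{\left(-80 + 18\right) - 54} \left(-103\right) = \sqrt{-62 - 54} \left(-103\right) = \sqrt{-116} \left(-103\right) = 2 i \sqrt{29} \left(-103\right) = - 206 i \sqrt{29}$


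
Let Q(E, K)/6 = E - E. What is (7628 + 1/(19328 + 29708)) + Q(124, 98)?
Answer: 374046609/49036 ≈ 7628.0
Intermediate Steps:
Q(E, K) = 0 (Q(E, K) = 6*(E - E) = 6*0 = 0)
(7628 + 1/(19328 + 29708)) + Q(124, 98) = (7628 + 1/(19328 + 29708)) + 0 = (7628 + 1/49036) + 0 = 374046609/49036 + 0 = 374046609/49036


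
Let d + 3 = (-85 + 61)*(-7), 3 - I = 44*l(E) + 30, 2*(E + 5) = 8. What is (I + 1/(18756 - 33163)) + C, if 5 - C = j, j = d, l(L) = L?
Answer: -2060202/14407 ≈ -143.00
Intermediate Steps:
E = -1 (E = -5 + (½)*8 = -5 + 4 = -1)
I = 17 (I = 3 - (44*(-1) + 30) = 3 - (-44 + 30) = 3 - 1*(-14) = 3 + 14 = 17)
d = 165 (d = -3 + (-85 + 61)*(-7) = -3 - 24*(-7) = -3 + 168 = 165)
j = 165
C = -160 (C = 5 - 1*165 = 5 - 165 = -160)
(I + 1/(18756 - 33163)) + C = (17 + 1/(18756 - 33163)) - 160 = (17 + 1/(-14407)) - 160 = (17 - 1/14407) - 160 = 244918/14407 - 160 = -2060202/14407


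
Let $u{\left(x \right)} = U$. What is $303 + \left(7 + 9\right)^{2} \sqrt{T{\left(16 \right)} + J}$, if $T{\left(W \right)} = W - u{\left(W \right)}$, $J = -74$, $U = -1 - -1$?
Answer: $303 + 256 i \sqrt{58} \approx 303.0 + 1949.6 i$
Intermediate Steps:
$U = 0$ ($U = -1 + 1 = 0$)
$u{\left(x \right)} = 0$
$T{\left(W \right)} = W$ ($T{\left(W \right)} = W - 0 = W + 0 = W$)
$303 + \left(7 + 9\right)^{2} \sqrt{T{\left(16 \right)} + J} = 303 + \left(7 + 9\right)^{2} \sqrt{16 - 74} = 303 + 16^{2} \sqrt{-58} = 303 + 256 i \sqrt{58}$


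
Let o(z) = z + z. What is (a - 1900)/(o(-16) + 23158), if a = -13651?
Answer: -15551/23126 ≈ -0.67245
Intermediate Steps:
o(z) = 2*z
(a - 1900)/(o(-16) + 23158) = (-13651 - 1900)/(2*(-16) + 23158) = -15551/(-32 + 23158) = -15551/23126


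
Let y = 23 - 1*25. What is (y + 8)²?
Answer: 36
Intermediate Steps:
y = -2 (y = 23 - 25 = -2)
(y + 8)² = (-2 + 8)² = 6² = 36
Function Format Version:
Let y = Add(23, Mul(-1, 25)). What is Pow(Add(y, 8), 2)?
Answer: 36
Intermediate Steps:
y = -2 (y = Add(23, -25) = -2)
Pow(Add(y, 8), 2) = Pow(Add(-2, 8), 2) = Pow(6, 2) = 36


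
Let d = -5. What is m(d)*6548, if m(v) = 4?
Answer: 26192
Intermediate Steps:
m(d)*6548 = 4*6548 = 26192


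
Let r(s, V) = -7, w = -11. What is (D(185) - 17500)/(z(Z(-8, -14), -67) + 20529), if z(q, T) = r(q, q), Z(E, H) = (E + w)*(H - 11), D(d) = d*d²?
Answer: 6314125/20522 ≈ 307.68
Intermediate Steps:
D(d) = d³
Z(E, H) = (-11 + E)*(-11 + H) (Z(E, H) = (E - 11)*(H - 11) = (-11 + E)*(-11 + H))
z(q, T) = -7
(D(185) - 17500)/(z(Z(-8, -14), -67) + 20529) = (185³ - 17500)/(-7 + 20529) = (6331625 - 17500)/20522 = 6314125*(1/20522) = 6314125/20522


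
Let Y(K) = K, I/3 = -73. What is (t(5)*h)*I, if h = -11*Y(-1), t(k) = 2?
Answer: -4818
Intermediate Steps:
I = -219 (I = 3*(-73) = -219)
h = 11 (h = -11*(-1) = 11)
(t(5)*h)*I = (2*11)*(-219) = 22*(-219) = -4818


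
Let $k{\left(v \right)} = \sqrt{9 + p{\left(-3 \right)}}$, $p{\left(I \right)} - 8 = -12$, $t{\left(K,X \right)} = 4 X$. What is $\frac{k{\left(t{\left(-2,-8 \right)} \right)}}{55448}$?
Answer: $\frac{\sqrt{5}}{55448} \approx 4.0327 \cdot 10^{-5}$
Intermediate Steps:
$p{\left(I \right)} = -4$ ($p{\left(I \right)} = 8 - 12 = -4$)
$k{\left(v \right)} = \sqrt{5}$ ($k{\left(v \right)} = \sqrt{9 - 4} = \sqrt{5}$)
$\frac{k{\left(t{\left(-2,-8 \right)} \right)}}{55448} = \frac{\sqrt{5}}{55448}$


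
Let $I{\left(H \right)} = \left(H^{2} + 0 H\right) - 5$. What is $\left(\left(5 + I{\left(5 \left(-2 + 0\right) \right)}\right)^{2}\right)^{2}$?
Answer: $100000000$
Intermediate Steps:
$I{\left(H \right)} = -5 + H^{2}$ ($I{\left(H \right)} = \left(H^{2} + 0\right) - 5 = H^{2} - 5 = -5 + H^{2}$)
$\left(\left(5 + I{\left(5 \left(-2 + 0\right) \right)}\right)^{2}\right)^{2} = \left(\left(5 - \left(5 - \left(5 \left(-2 + 0\right)\right)^{2}\right)\right)^{2}\right)^{2} = \left(\left(5 - \left(5 - \left(5 \left(-2\right)\right)^{2}\right)\right)^{2}\right)^{2} = \left(\left(5 - \left(5 - \left(-10\right)^{2}\right)\right)^{2}\right)^{2} = \left(\left(5 + \left(-5 + 100\right)\right)^{2}\right)^{2} = \left(\left(5 + 95\right)^{2}\right)^{2} = \left(100^{2}\right)^{2} = 10000^{2} = 100000000$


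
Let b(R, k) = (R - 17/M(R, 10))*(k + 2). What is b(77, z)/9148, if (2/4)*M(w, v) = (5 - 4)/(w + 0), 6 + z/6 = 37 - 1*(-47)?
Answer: -271425/9148 ≈ -29.670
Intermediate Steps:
z = 468 (z = -36 + 6*(37 - 1*(-47)) = -36 + 6*(37 + 47) = -36 + 6*84 = -36 + 504 = 468)
M(w, v) = 2/w (M(w, v) = 2*((5 - 4)/(w + 0)) = 2*(1/w) = 2/w)
b(R, k) = -15*R*(2 + k)/2 (b(R, k) = (R - 17*R/2)*(k + 2) = (R - 17*R/2)*(2 + k) = (-15*R/2)*(2 + k) = -15*R*(2 + k)/2)
b(77, z)/9148 = -15/2*77*(2 + 468)/9148 = -15/2*77*470*(1/9148) = -271425*1/9148 = -271425/9148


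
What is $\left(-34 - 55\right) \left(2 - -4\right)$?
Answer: $-534$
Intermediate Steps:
$\left(-34 - 55\right) \left(2 - -4\right) = - 89 \left(2 + 4\right) = \left(-89\right) 6 = -534$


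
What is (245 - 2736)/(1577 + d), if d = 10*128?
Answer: -2491/2857 ≈ -0.87189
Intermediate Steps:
d = 1280
(245 - 2736)/(1577 + d) = (245 - 2736)/(1577 + 1280) = -2491/2857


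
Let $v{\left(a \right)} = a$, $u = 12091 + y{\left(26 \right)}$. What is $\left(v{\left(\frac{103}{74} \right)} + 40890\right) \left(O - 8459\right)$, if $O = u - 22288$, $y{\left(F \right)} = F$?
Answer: $- \frac{28186845345}{37} \approx -7.6181 \cdot 10^{8}$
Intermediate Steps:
$u = 12117$ ($u = 12091 + 26 = 12117$)
$O = -10171$ ($O = 12117 - 22288 = -10171$)
$\left(v{\left(\frac{103}{74} \right)} + 40890\right) \left(O - 8459\right) = \left(\frac{103}{74} + 40890\right) \left(-10171 - 8459\right) = \left(103 \cdot \frac{1}{74} + 40890\right) \left(-18630\right) = \left(\frac{103}{74} + 40890\right) \left(-18630\right) = \frac{3025963}{74} \left(-18630\right) = - \frac{28186845345}{37}$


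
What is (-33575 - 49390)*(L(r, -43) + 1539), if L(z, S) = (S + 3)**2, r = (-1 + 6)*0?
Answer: -260427135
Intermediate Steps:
r = 0 (r = 5*0 = 0)
L(z, S) = (3 + S)**2
(-33575 - 49390)*(L(r, -43) + 1539) = (-33575 - 49390)*((3 - 43)**2 + 1539) = -82965*((-40)**2 + 1539) = -82965*(1600 + 1539) = -82965*3139 = -260427135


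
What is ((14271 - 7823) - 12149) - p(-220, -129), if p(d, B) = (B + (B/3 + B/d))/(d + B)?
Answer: -437760491/76780 ≈ -5701.5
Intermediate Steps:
p(d, B) = (4*B/3 + B/d)/(B + d) (p(d, B) = (B + (B*(⅓) + B/d))/(B + d) = (B + (B/3 + B/d))/(B + d) = (4*B/3 + B/d)/(B + d))
((14271 - 7823) - 12149) - p(-220, -129) = ((14271 - 7823) - 12149) - (-129)*(3 + 4*(-220))/(3*(-220)*(-129 - 220)) = (6448 - 12149) - (-129)*(-1)*(3 - 880)/(3*220*(-349)) = -5701 - (-129)*(-1)*(-1)*(-877)/(3*220*349) = -5701 - 1*37711/76780 = -5701 - 37711/76780 = -437760491/76780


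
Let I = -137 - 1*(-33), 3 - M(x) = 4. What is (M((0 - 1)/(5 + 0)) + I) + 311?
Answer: 206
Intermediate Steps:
M(x) = -1 (M(x) = 3 - 1*4 = 3 - 4 = -1)
I = -104 (I = -137 + 33 = -104)
(M((0 - 1)/(5 + 0)) + I) + 311 = (-1 - 104) + 311 = -105 + 311 = 206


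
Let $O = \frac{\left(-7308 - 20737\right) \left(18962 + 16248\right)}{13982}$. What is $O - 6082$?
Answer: $- \frac{536251487}{6991} \approx -76706.0$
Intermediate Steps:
$O = - \frac{493732225}{6991}$ ($O = \left(-28045\right) 35210 \cdot \frac{1}{13982} = \left(-987464450\right) \frac{1}{13982} = - \frac{493732225}{6991} \approx -70624.0$)
$O - 6082 = - \frac{493732225}{6991} - 6082 = - \frac{536251487}{6991}$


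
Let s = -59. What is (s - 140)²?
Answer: 39601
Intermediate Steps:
(s - 140)² = (-59 - 140)² = (-199)² = 39601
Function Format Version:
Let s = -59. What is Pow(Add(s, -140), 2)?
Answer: 39601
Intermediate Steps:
Pow(Add(s, -140), 2) = Pow(Add(-59, -140), 2) = Pow(-199, 2) = 39601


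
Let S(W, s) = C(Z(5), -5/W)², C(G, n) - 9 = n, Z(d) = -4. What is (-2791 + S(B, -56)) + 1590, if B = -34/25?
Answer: -1202595/1156 ≈ -1040.3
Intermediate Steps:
B = -34/25 (B = -34*1/25 = -34/25 ≈ -1.3600)
C(G, n) = 9 + n
S(W, s) = (9 - 5/W)²
(-2791 + S(B, -56)) + 1590 = (-2791 + (-5 + 9*(-34/25))²/(-34/25)²) + 1590 = (-2791 + 625*(-5 - 306/25)²/1156) + 1590 = (-2791 + 625*(-431/25)²/1156) + 1590 = (-2791 + (625/1156)*(185761/625)) + 1590 = (-2791 + 185761/1156) + 1590 = -3040635/1156 + 1590 = -1202595/1156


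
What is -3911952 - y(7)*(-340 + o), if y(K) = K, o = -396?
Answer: -3906800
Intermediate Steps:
-3911952 - y(7)*(-340 + o) = -3911952 - 7*(-340 - 396) = -3911952 - 7*(-736) = -3911952 - 1*(-5152) = -3911952 + 5152 = -3906800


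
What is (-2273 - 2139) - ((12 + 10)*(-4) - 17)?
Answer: -4307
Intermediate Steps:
(-2273 - 2139) - ((12 + 10)*(-4) - 17) = -4412 - (22*(-4) - 17) = -4412 - (-88 - 17) = -4412 - 1*(-105) = -4412 + 105 = -4307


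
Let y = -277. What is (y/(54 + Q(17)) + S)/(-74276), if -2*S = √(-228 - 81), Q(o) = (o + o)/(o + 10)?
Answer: 7479/110819792 + I*√309/148552 ≈ 6.7488e-5 + 0.00011833*I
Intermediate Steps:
Q(o) = 2*o/(10 + o) (Q(o) = (2*o)/(10 + o) = 2*o/(10 + o))
S = -I*√309/2 (S = -√(-228 - 81)/2 = -I*√309/2 ≈ -8.7892*I)
(y/(54 + Q(17)) + S)/(-74276) = (-277/(54 + 2*17/(10 + 17)) - I*√309/2)/(-74276) = (-277/(54 + 2*17/27) - I*√309/2)*(-1/74276) = (-277/(54 + 2*17*(1/27)) - I*√309/2)*(-1/74276) = (-277/(54 + 34/27) - I*√309/2)*(-1/74276) = (-277/(1492/27) - I*√309/2)*(-1/74276) = ((27/1492)*(-277) - I*√309/2)*(-1/74276) = (-7479/1492 - I*√309/2)*(-1/74276) = 7479/110819792 + I*√309/148552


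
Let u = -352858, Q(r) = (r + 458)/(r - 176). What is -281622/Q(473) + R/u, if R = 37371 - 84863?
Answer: -14756805380360/164255399 ≈ -89841.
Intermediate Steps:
Q(r) = (458 + r)/(-176 + r)
R = -47492
-281622/Q(473) + R/u = -281622*(-176 + 473)/(458 + 473) - 47492/(-352858) = -281622/(931/297) - 47492*(-1/352858) = -281622/((1/297)*931) + 23746/176429 = -281622/931/297 + 23746/176429 = -281622*297/931 + 23746/176429 = -83641734/931 + 23746/176429 = -14756805380360/164255399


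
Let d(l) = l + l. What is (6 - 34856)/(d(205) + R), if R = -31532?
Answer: 17425/15561 ≈ 1.1198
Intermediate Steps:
d(l) = 2*l
(6 - 34856)/(d(205) + R) = (6 - 34856)/(2*205 - 31532) = -34850/(410 - 31532) = -34850/(-31122) = -34850*(-1/31122) = 17425/15561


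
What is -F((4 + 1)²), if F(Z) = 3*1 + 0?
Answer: -3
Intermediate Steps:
F(Z) = 3 (F(Z) = 3 + 0 = 3)
-F((4 + 1)²) = -1*3 = -3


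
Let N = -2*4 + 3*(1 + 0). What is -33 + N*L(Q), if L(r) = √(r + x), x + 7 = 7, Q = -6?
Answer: -33 - 5*I*√6 ≈ -33.0 - 12.247*I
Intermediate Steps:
x = 0 (x = -7 + 7 = 0)
N = -5 (N = -8 + 3*1 = -8 + 3 = -5)
L(r) = √r (L(r) = √(r + 0) = √r)
-33 + N*L(Q) = -33 - 5*I*√6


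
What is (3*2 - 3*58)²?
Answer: 28224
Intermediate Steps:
(3*2 - 3*58)² = (6 - 174)² = (-168)² = 28224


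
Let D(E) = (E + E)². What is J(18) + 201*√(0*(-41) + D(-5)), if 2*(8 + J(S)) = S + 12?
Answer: 2017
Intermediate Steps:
J(S) = -2 + S/2 (J(S) = -8 + (S + 12)/2 = -8 + (12 + S)/2 = -8 + (6 + S/2) = -2 + S/2)
D(E) = 4*E² (D(E) = (2*E)² = 4*E²)
J(18) + 201*√(0*(-41) + D(-5)) = (-2 + (½)*18) + 201*√(0*(-41) + 4*(-5)²) = (-2 + 9) + 201*√(0 + 4*25) = 7 + 201*√(0 + 100) = 7 + 201*√100 = 7 + 201*10 = 7 + 2010 = 2017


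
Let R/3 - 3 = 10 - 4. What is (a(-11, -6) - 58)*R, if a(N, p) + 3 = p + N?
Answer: -2106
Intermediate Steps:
a(N, p) = -3 + N + p (a(N, p) = -3 + (p + N) = -3 + (N + p) = -3 + N + p)
R = 27 (R = 9 + 3*(10 - 4) = 9 + 3*6 = 9 + 18 = 27)
(a(-11, -6) - 58)*R = ((-3 - 11 - 6) - 58)*27 = (-20 - 58)*27 = -78*27 = -2106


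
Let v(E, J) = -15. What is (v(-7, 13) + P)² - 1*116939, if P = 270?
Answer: -51914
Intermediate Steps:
(v(-7, 13) + P)² - 1*116939 = (-15 + 270)² - 1*116939 = 255² - 116939 = 65025 - 116939 = -51914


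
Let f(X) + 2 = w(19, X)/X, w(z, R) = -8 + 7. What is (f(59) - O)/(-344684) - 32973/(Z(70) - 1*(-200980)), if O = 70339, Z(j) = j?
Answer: 40957739903/1022156093450 ≈ 0.040070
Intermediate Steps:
w(z, R) = -1
f(X) = -2 - 1/X
(f(59) - O)/(-344684) - 32973/(Z(70) - 1*(-200980)) = ((-2 - 1/59) - 1*70339)/(-344684) - 32973/(70 - 1*(-200980)) = ((-2 - 1*1/59) - 70339)*(-1/344684) - 32973/(70 + 200980) = ((-2 - 1/59) - 70339)*(-1/344684) - 32973/201050 = (-119/59 - 70339)*(-1/344684) - 32973*1/201050 = -4150120/59*(-1/344684) - 32973/201050 = 1037530/5084089 - 32973/201050 = 40957739903/1022156093450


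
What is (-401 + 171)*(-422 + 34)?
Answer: 89240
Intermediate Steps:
(-401 + 171)*(-422 + 34) = -230*(-388) = 89240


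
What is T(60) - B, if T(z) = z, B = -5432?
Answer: 5492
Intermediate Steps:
T(60) - B = 60 - 1*(-5432) = 60 + 5432 = 5492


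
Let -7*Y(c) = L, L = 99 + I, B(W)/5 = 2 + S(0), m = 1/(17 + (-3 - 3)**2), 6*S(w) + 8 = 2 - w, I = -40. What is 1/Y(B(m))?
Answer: -7/59 ≈ -0.11864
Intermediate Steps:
S(w) = -1 - w/6 (S(w) = -4/3 + (2 - w)/6 = -4/3 + (1/3 - w/6) = -1 - w/6)
m = 1/53 (m = 1/(17 + (-6)**2) = 1/(17 + 36) = 1/53 ≈ 0.018868)
B(W) = 5 (B(W) = 5*(2 + (-1 - 1/6*0)) = 5*(2 + (-1 + 0)) = 5*(2 - 1) = 5*1 = 5)
L = 59 (L = 99 - 40 = 59)
Y(c) = -59/7 (Y(c) = -1/7*59 = -59/7)
1/Y(B(m)) = 1/(-59/7) = -7/59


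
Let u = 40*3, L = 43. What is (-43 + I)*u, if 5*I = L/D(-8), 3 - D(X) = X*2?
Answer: -97008/19 ≈ -5105.7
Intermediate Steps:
D(X) = 3 - 2*X (D(X) = 3 - X*2 = 3 - 2*X)
u = 120
I = 43/95 (I = (43/(3 - 2*(-8)))/5 = (43/(3 + 16))/5 = (43/19)/5 = (43*(1/19))/5 = (⅕)*(43/19) = 43/95 ≈ 0.45263)
(-43 + I)*u = (-43 + 43/95)*120 = -4042/95*120 = -97008/19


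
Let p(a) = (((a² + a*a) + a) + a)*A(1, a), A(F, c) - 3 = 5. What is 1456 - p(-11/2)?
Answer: 1060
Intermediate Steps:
A(F, c) = 8 (A(F, c) = 3 + 5 = 8)
p(a) = 16*a + 16*a² (p(a) = (((a² + a*a) + a) + a)*8 = (((a² + a²) + a) + a)*8 = ((2*a² + a) + a)*8 = ((a + 2*a²) + a)*8 = (2*a + 2*a²)*8 = 16*a + 16*a²)
1456 - p(-11/2) = 1456 - 16*(-11/2)*(1 - 11/2) = 1456 - 16*(-11*½)*(1 - 11*½) = 1456 - 16*(-11)*(1 - 11/2)/2 = 1456 - 16*(-11)*(-9)/(2*2) = 1456 - 1*396 = 1456 - 396 = 1060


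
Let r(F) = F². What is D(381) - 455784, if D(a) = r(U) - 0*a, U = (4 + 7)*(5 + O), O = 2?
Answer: -449855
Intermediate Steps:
U = 77 (U = (4 + 7)*(5 + 2) = 11*7 = 77)
D(a) = 5929 (D(a) = 77² - 0*a = 5929 - 1*0 = 5929 + 0 = 5929)
D(381) - 455784 = 5929 - 455784 = -449855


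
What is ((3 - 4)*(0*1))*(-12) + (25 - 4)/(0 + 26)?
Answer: 21/26 ≈ 0.80769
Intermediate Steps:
((3 - 4)*(0*1))*(-12) + (25 - 4)/(0 + 26) = -1*0*(-12) + 21/26 = 0*(-12) + 21*(1/26) = 0 + 21/26 = 21/26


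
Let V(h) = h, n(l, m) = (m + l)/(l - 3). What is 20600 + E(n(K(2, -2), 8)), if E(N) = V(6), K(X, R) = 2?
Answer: 20606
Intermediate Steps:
n(l, m) = (l + m)/(-3 + l)
E(N) = 6
20600 + E(n(K(2, -2), 8)) = 20600 + 6 = 20606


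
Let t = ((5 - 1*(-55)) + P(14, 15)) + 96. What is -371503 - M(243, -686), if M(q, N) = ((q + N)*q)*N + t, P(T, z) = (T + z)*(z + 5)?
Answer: -74219453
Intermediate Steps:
P(T, z) = (5 + z)*(T + z) (P(T, z) = (T + z)*(5 + z) = (5 + z)*(T + z))
t = 736 (t = ((5 - 1*(-55)) + (15² + 5*14 + 5*15 + 14*15)) + 96 = ((5 + 55) + (225 + 70 + 75 + 210)) + 96 = (60 + 580) + 96 = 640 + 96 = 736)
M(q, N) = 736 + N*q*(N + q) (M(q, N) = ((q + N)*q)*N + 736 = ((N + q)*q)*N + 736 = (q*(N + q))*N + 736 = N*q*(N + q) + 736 = 736 + N*q*(N + q))
-371503 - M(243, -686) = -371503 - (736 - 686*243² + 243*(-686)²) = -371503 - (736 - 686*59049 + 243*470596) = -371503 - (736 - 40507614 + 114354828) = -371503 - 1*73847950 = -371503 - 73847950 = -74219453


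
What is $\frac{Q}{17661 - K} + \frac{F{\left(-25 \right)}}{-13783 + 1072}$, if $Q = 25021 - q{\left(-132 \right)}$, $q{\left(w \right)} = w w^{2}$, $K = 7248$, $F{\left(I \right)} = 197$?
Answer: $\frac{9850294606}{44119881} \approx 223.26$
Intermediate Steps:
$q{\left(w \right)} = w^{3}$
$Q = 2324989$ ($Q = 25021 - \left(-132\right)^{3} = 25021 - -2299968 = 25021 + 2299968 = 2324989$)
$\frac{Q}{17661 - K} + \frac{F{\left(-25 \right)}}{-13783 + 1072} = \frac{2324989}{17661 - 7248} + \frac{197}{-13783 + 1072} = \frac{2324989}{17661 - 7248} + \frac{197}{-12711} = \frac{2324989}{10413} + 197 \left(- \frac{1}{12711}\right) = 2324989 \cdot \frac{1}{10413} - \frac{197}{12711} = \frac{2324989}{10413} - \frac{197}{12711} = \frac{9850294606}{44119881}$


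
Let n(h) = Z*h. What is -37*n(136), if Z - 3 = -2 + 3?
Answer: -20128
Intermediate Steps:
Z = 4 (Z = 3 + (-2 + 3) = 3 + 1 = 4)
n(h) = 4*h
-37*n(136) = -148*136 = -37*544 = -20128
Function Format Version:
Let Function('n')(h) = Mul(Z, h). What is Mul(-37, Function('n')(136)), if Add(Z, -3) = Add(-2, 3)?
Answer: -20128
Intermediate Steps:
Z = 4 (Z = Add(3, Add(-2, 3)) = Add(3, 1) = 4)
Function('n')(h) = Mul(4, h)
Mul(-37, Function('n')(136)) = Mul(-37, Mul(4, 136)) = Mul(-37, 544) = -20128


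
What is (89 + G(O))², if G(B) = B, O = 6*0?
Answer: 7921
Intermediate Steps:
O = 0
(89 + G(O))² = (89 + 0)² = 89² = 7921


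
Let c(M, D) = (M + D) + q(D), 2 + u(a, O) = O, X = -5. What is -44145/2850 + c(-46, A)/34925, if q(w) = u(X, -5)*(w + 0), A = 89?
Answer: -4115779/265430 ≈ -15.506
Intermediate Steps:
u(a, O) = -2 + O
q(w) = -7*w (q(w) = (-2 - 5)*(w + 0) = -7*w)
c(M, D) = M - 6*D (c(M, D) = (M + D) - 7*D = (D + M) - 7*D = M - 6*D)
-44145/2850 + c(-46, A)/34925 = -44145/2850 + (-46 - 6*89)/34925 = -44145*1/2850 + (-46 - 534)*(1/34925) = -2943/190 - 580*1/34925 = -2943/190 - 116/6985 = -4115779/265430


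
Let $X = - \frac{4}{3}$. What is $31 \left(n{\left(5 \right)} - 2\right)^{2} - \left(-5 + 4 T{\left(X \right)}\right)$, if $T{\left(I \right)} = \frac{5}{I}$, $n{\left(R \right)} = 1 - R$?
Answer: $1136$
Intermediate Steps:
$X = - \frac{4}{3}$ ($X = \left(-4\right) \frac{1}{3} = - \frac{4}{3} \approx -1.3333$)
$31 \left(n{\left(5 \right)} - 2\right)^{2} - \left(-5 + 4 T{\left(X \right)}\right) = 31 \left(\left(1 - 5\right) - 2\right)^{2} - \left(-5 + 4 \frac{5}{- \frac{4}{3}}\right) = 31 \left(\left(1 - 5\right) - 2\right)^{2} - \left(-5 + 4 \cdot 5 \left(- \frac{3}{4}\right)\right) = 31 \left(-4 - 2\right)^{2} + \left(5 - -15\right) = 31 \left(-6\right)^{2} + \left(5 + 15\right) = 31 \cdot 36 + 20 = 1116 + 20 = 1136$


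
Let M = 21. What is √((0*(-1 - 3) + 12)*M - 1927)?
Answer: 5*I*√67 ≈ 40.927*I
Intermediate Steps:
√((0*(-1 - 3) + 12)*M - 1927) = √((0*(-1 - 3) + 12)*21 - 1927) = √((0*(-4) + 12)*21 - 1927) = √((0 + 12)*21 - 1927) = √(12*21 - 1927) = √(252 - 1927) = √(-1675) = 5*I*√67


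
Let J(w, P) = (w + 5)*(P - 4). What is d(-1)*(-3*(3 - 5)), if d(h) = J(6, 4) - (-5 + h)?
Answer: 36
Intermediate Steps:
J(w, P) = (-4 + P)*(5 + w) (J(w, P) = (5 + w)*(-4 + P) = (-4 + P)*(5 + w))
d(h) = 5 - h (d(h) = (-20 - 4*6 + 5*4 + 4*6) - (-5 + h) = (-20 - 24 + 20 + 24) + (5 - h) = 0 + (5 - h) = 5 - h)
d(-1)*(-3*(3 - 5)) = (5 - 1*(-1))*(-3*(3 - 5)) = (5 + 1)*(-3*(-2)) = 6*6 = 36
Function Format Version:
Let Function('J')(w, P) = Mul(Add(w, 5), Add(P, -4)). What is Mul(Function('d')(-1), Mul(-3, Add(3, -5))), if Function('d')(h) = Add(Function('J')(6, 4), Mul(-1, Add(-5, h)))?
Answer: 36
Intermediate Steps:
Function('J')(w, P) = Mul(Add(-4, P), Add(5, w)) (Function('J')(w, P) = Mul(Add(5, w), Add(-4, P)) = Mul(Add(-4, P), Add(5, w)))
Function('d')(h) = Add(5, Mul(-1, h)) (Function('d')(h) = Add(Add(-20, Mul(-4, 6), Mul(5, 4), Mul(4, 6)), Mul(-1, Add(-5, h))) = Add(Add(-20, -24, 20, 24), Add(5, Mul(-1, h))) = Add(0, Add(5, Mul(-1, h))) = Add(5, Mul(-1, h)))
Mul(Function('d')(-1), Mul(-3, Add(3, -5))) = Mul(Add(5, Mul(-1, -1)), Mul(-3, Add(3, -5))) = Mul(Add(5, 1), Mul(-3, -2)) = Mul(6, 6) = 36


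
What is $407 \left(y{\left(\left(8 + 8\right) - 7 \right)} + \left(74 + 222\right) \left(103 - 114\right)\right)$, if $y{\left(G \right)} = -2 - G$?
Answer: $-1329669$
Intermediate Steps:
$407 \left(y{\left(\left(8 + 8\right) - 7 \right)} + \left(74 + 222\right) \left(103 - 114\right)\right) = 407 \left(\left(-2 - \left(\left(8 + 8\right) - 7\right)\right) + \left(74 + 222\right) \left(103 - 114\right)\right) = 407 \left(\left(-2 - \left(16 - 7\right)\right) + 296 \left(-11\right)\right) = 407 \left(\left(-2 - 9\right) - 3256\right) = 407 \left(-11 - 3256\right) = 407 \left(-3267\right) = -1329669$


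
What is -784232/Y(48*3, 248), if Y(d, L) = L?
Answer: -98029/31 ≈ -3162.2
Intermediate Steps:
-784232/Y(48*3, 248) = -784232/248 = -784232*1/248 = -98029/31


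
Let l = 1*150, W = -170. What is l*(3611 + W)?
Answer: 516150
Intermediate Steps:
l = 150
l*(3611 + W) = 150*(3611 - 170) = 150*3441 = 516150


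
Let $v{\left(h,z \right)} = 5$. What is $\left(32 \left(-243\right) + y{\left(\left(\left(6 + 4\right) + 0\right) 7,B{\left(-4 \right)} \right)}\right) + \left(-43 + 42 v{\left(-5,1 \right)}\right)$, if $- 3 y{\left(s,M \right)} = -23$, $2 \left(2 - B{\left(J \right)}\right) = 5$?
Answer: $- \frac{22804}{3} \approx -7601.3$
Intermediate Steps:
$B{\left(J \right)} = - \frac{1}{2}$ ($B{\left(J \right)} = 2 - \frac{5}{2} = - \frac{1}{2}$)
$y{\left(s,M \right)} = \frac{23}{3}$ ($y{\left(s,M \right)} = \left(- \frac{1}{3}\right) \left(-23\right) = \frac{23}{3}$)
$\left(32 \left(-243\right) + y{\left(\left(\left(6 + 4\right) + 0\right) 7,B{\left(-4 \right)} \right)}\right) + \left(-43 + 42 v{\left(-5,1 \right)}\right) = \left(32 \left(-243\right) + \frac{23}{3}\right) + \left(-43 + 42 \cdot 5\right) = \left(-7776 + \frac{23}{3}\right) + \left(-43 + 210\right) = - \frac{23305}{3} + 167 = - \frac{22804}{3}$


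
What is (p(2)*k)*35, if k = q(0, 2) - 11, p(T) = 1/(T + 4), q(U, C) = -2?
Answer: -455/6 ≈ -75.833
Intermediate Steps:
p(T) = 1/(4 + T)
k = -13 (k = -2 - 11 = -13)
(p(2)*k)*35 = (-13/(4 + 2))*35 = (-13/6)*35 = ((⅙)*(-13))*35 = -13/6*35 = -455/6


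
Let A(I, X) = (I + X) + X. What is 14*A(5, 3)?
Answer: 154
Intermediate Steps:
A(I, X) = I + 2*X
14*A(5, 3) = 14*(5 + 2*3) = 14*(5 + 6) = 14*11 = 154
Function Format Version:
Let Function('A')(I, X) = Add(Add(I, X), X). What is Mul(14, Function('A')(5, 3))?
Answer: 154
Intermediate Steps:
Function('A')(I, X) = Add(I, Mul(2, X))
Mul(14, Function('A')(5, 3)) = Mul(14, Add(5, Mul(2, 3))) = Mul(14, Add(5, 6)) = Mul(14, 11) = 154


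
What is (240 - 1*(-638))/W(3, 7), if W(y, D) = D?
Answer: 878/7 ≈ 125.43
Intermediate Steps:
(240 - 1*(-638))/W(3, 7) = (240 - 1*(-638))/7 = (240 + 638)*(⅐) = 878*(⅐) = 878/7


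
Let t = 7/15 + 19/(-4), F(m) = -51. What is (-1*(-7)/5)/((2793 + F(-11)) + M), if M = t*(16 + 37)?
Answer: 12/21557 ≈ 0.00055666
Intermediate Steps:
t = -257/60 (t = 7*(1/15) + 19*(-¼) = 7/15 - 19/4 = -257/60 ≈ -4.2833)
M = -13621/60 (M = -257*(16 + 37)/60 = -257/60*53 = -13621/60 ≈ -227.02)
(-1*(-7)/5)/((2793 + F(-11)) + M) = (-1*(-7)/5)/((2793 - 51) - 13621/60) = (7*(⅕))/(2742 - 13621/60) = 7/(5*(150899/60)) = (7/5)*(60/150899) = 12/21557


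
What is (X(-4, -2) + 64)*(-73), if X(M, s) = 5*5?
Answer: -6497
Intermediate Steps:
X(M, s) = 25
(X(-4, -2) + 64)*(-73) = (25 + 64)*(-73) = 89*(-73) = -6497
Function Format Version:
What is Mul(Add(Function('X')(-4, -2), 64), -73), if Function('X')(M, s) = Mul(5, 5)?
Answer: -6497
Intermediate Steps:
Function('X')(M, s) = 25
Mul(Add(Function('X')(-4, -2), 64), -73) = Mul(Add(25, 64), -73) = Mul(89, -73) = -6497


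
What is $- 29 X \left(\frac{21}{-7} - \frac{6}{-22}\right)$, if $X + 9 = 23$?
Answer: $\frac{12180}{11} \approx 1107.3$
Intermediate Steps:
$X = 14$ ($X = -9 + 23 = 14$)
$- 29 X \left(\frac{21}{-7} - \frac{6}{-22}\right) = \left(-29\right) 14 \left(\frac{21}{-7} - \frac{6}{-22}\right) = - 406 \left(21 \left(- \frac{1}{7}\right) - - \frac{3}{11}\right) = - 406 \left(-3 + \frac{3}{11}\right) = \left(-406\right) \left(- \frac{30}{11}\right) = \frac{12180}{11}$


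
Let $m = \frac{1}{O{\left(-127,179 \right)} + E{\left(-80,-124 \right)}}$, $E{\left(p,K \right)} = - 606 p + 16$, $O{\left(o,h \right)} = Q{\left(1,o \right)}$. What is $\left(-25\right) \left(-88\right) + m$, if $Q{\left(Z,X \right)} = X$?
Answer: $\frac{106411801}{48369} \approx 2200.0$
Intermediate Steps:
$O{\left(o,h \right)} = o$
$E{\left(p,K \right)} = 16 - 606 p$
$m = \frac{1}{48369}$ ($m = \frac{1}{-127 + \left(16 - -48480\right)} = \frac{1}{-127 + \left(16 + 48480\right)} = \frac{1}{-127 + 48496} = \frac{1}{48369} \approx 2.0674 \cdot 10^{-5}$)
$\left(-25\right) \left(-88\right) + m = \left(-25\right) \left(-88\right) + \frac{1}{48369} = 2200 + \frac{1}{48369} = \frac{106411801}{48369}$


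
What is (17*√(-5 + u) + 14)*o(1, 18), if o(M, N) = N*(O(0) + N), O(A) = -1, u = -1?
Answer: 4284 + 5202*I*√6 ≈ 4284.0 + 12742.0*I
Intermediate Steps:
o(M, N) = N*(-1 + N)
(17*√(-5 + u) + 14)*o(1, 18) = (17*√(-5 - 1) + 14)*(18*(-1 + 18)) = (17*√(-6) + 14)*(18*17) = (17*(I*√6) + 14)*306 = (17*I*√6 + 14)*306 = (14 + 17*I*√6)*306 = 4284 + 5202*I*√6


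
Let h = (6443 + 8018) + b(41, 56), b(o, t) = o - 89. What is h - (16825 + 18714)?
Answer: -21126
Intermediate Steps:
b(o, t) = -89 + o
h = 14413 (h = (6443 + 8018) + (-89 + 41) = 14461 - 48 = 14413)
h - (16825 + 18714) = 14413 - (16825 + 18714) = 14413 - 1*35539 = 14413 - 35539 = -21126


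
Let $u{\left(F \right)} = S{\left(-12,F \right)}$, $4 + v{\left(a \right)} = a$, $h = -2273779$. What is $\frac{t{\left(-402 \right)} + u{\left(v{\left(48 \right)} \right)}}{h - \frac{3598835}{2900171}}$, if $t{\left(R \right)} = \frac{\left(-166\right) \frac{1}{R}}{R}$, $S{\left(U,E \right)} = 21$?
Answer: $- \frac{4920891245789}{532836791118585288} \approx -9.2353 \cdot 10^{-6}$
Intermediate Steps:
$v{\left(a \right)} = -4 + a$
$u{\left(F \right)} = 21$
$t{\left(R \right)} = - \frac{166}{R^{2}}$
$\frac{t{\left(-402 \right)} + u{\left(v{\left(48 \right)} \right)}}{h - \frac{3598835}{2900171}} = \frac{- \frac{166}{161604} + 21}{-2273779 - \frac{3598835}{2900171}} = \frac{\left(-166\right) \frac{1}{161604} + 21}{-2273779 - \frac{3598835}{2900171}} = \frac{- \frac{83}{80802} + 21}{-2273779 - \frac{3598835}{2900171}} = \frac{1696759}{80802 \left(- \frac{6594351515044}{2900171}\right)} = \frac{1696759}{80802} \left(- \frac{2900171}{6594351515044}\right) = - \frac{4920891245789}{532836791118585288}$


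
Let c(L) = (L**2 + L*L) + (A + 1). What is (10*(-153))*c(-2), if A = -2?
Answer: -10710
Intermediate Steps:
c(L) = -1 + 2*L**2 (c(L) = (L**2 + L*L) + (-2 + 1) = (L**2 + L**2) - 1 = 2*L**2 - 1 = -1 + 2*L**2)
(10*(-153))*c(-2) = (10*(-153))*(-1 + 2*(-2)**2) = -1530*(-1 + 2*4) = -1530*(-1 + 8) = -1530*7 = -10710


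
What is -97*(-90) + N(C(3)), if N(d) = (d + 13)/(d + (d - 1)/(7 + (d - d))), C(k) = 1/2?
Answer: 17523/2 ≈ 8761.5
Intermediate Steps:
C(k) = ½
N(d) = (13 + d)/(-⅐ + 8*d/7) (N(d) = (13 + d)/(d + (-1 + d)/(7 + 0)) = (13 + d)/(d + (-1 + d)/7) = (13 + d)/(d + (-1 + d)*(⅐)) = (13 + d)/(d + (-⅐ + d/7)) = (13 + d)/(-⅐ + 8*d/7))
-97*(-90) + N(C(3)) = -97*(-90) + 7*(13 + ½)/(-1 + 8*(½)) = 8730 + 7*(27/2)/(-1 + 4) = 8730 + 7*(27/2)/3 = 8730 + 7*(⅓)*(27/2) = 8730 + 63/2 = 17523/2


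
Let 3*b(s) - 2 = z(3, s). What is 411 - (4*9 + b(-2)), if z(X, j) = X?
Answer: 1120/3 ≈ 373.33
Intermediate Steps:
b(s) = 5/3 (b(s) = ⅔ + (⅓)*3 = ⅔ + 1 = 5/3)
411 - (4*9 + b(-2)) = 411 - (4*9 + 5/3) = 411 - (36 + 5/3) = 411 - 1*113/3 = 411 - 113/3 = 1120/3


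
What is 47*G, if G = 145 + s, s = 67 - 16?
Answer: 9212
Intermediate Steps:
s = 51
G = 196 (G = 145 + 51 = 196)
47*G = 47*196 = 9212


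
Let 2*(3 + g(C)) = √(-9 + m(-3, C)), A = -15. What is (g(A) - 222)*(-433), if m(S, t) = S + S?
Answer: 97425 - 433*I*√15/2 ≈ 97425.0 - 838.5*I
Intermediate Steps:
m(S, t) = 2*S
g(C) = -3 + I*√15/2 (g(C) = -3 + √(-9 + 2*(-3))/2 = -3 + √(-9 - 6)/2 = -3 + √(-15)/2 = -3 + (I*√15)/2 = -3 + I*√15/2)
(g(A) - 222)*(-433) = ((-3 + I*√15/2) - 222)*(-433) = (-225 + I*√15/2)*(-433) = 97425 - 433*I*√15/2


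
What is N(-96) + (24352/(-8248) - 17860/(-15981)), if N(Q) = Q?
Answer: -1611967960/16476411 ≈ -97.835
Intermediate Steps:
N(-96) + (24352/(-8248) - 17860/(-15981)) = -96 + (24352/(-8248) - 17860/(-15981)) = -96 + (24352*(-1/8248) - 17860*(-1/15981)) = -96 + (-3044/1031 + 17860/15981) = -96 - 30232504/16476411 = -1611967960/16476411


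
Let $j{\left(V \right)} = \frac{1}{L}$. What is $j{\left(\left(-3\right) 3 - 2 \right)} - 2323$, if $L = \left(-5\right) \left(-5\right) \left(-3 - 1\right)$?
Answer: $- \frac{232301}{100} \approx -2323.0$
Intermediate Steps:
$L = -100$ ($L = 25 \left(-4\right) = -100$)
$j{\left(V \right)} = - \frac{1}{100}$ ($j{\left(V \right)} = \frac{1}{-100} = - \frac{1}{100}$)
$j{\left(\left(-3\right) 3 - 2 \right)} - 2323 = - \frac{1}{100} - 2323 = - \frac{232301}{100}$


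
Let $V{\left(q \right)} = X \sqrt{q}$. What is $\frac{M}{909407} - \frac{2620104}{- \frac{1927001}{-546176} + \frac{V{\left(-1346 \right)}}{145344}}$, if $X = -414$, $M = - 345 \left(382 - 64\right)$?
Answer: $- \frac{4972621029870300708840307518}{6701884404504384387959} - \frac{4414493730052214784 i \sqrt{1346}}{7369510466165737} \approx -7.4197 \cdot 10^{5} - 21977.0 i$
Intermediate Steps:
$M = -109710$ ($M = \left(-345\right) 318 = -109710$)
$V{\left(q \right)} = - 414 \sqrt{q}$
$\frac{M}{909407} - \frac{2620104}{- \frac{1927001}{-546176} + \frac{V{\left(-1346 \right)}}{145344}} = - \frac{109710}{909407} - \frac{2620104}{- \frac{1927001}{-546176} + \frac{\left(-414\right) \sqrt{-1346}}{145344}} = \left(-109710\right) \frac{1}{909407} - \frac{2620104}{\left(-1927001\right) \left(- \frac{1}{546176}\right) + - 414 i \sqrt{1346} \cdot \frac{1}{145344}} = - \frac{109710}{909407} - \frac{2620104}{\frac{113353}{32128} + - 414 i \sqrt{1346} \cdot \frac{1}{145344}} = - \frac{109710}{909407} - \frac{2620104}{\frac{113353}{32128} - \frac{69 i \sqrt{1346}}{24224}}$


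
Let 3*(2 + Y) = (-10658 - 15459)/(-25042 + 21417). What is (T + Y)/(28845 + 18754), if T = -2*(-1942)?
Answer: 42242867/517639125 ≈ 0.081607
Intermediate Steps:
Y = 4367/10875 (Y = -2 + ((-10658 - 15459)/(-25042 + 21417))/3 = -2 + (-26117/(-3625))/3 = -2 + (-26117*(-1/3625))/3 = -2 + (⅓)*(26117/3625) = -2 + 26117/10875 = 4367/10875 ≈ 0.40156)
T = 3884
(T + Y)/(28845 + 18754) = (3884 + 4367/10875)/(28845 + 18754) = (42242867/10875)/47599 = (42242867/10875)*(1/47599) = 42242867/517639125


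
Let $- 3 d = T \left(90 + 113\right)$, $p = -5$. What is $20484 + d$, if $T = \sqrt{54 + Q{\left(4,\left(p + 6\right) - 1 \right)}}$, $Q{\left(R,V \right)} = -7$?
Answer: $20484 - \frac{203 \sqrt{47}}{3} \approx 20020.0$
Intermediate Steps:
$T = \sqrt{47}$ ($T = \sqrt{54 - 7} = \sqrt{47} \approx 6.8557$)
$d = - \frac{203 \sqrt{47}}{3}$ ($d = - \frac{\sqrt{47} \left(90 + 113\right)}{3} = - \frac{\sqrt{47} \cdot 203}{3} = - \frac{203 \sqrt{47}}{3} \approx -463.9$)
$20484 + d = 20484 - \frac{203 \sqrt{47}}{3}$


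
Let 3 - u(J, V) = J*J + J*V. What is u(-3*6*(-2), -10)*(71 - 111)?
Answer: 37320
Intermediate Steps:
u(J, V) = 3 - J**2 - J*V (u(J, V) = 3 - (J*J + J*V) = 3 - (J**2 + J*V) = 3 + (-J**2 - J*V) = 3 - J**2 - J*V)
u(-3*6*(-2), -10)*(71 - 111) = (3 - (-3*6*(-2))**2 - 1*-3*6*(-2)*(-10))*(71 - 111) = (3 - (-18*(-2))**2 - 1*(-18*(-2))*(-10))*(-40) = (3 - 1*36**2 - 1*36*(-10))*(-40) = (3 - 1*1296 + 360)*(-40) = (3 - 1296 + 360)*(-40) = -933*(-40) = 37320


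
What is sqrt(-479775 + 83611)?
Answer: 2*I*sqrt(99041) ≈ 629.42*I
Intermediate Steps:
sqrt(-479775 + 83611) = sqrt(-396164) = 2*I*sqrt(99041)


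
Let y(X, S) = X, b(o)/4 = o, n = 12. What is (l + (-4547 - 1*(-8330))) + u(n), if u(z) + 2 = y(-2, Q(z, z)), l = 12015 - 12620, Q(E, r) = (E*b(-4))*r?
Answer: 3174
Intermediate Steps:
b(o) = 4*o
Q(E, r) = -16*E*r (Q(E, r) = (E*(4*(-4)))*r = (E*(-16))*r = (-16*E)*r = -16*E*r)
l = -605
u(z) = -4 (u(z) = -2 - 2 = -4)
(l + (-4547 - 1*(-8330))) + u(n) = (-605 + (-4547 - 1*(-8330))) - 4 = (-605 + (-4547 + 8330)) - 4 = (-605 + 3783) - 4 = 3178 - 4 = 3174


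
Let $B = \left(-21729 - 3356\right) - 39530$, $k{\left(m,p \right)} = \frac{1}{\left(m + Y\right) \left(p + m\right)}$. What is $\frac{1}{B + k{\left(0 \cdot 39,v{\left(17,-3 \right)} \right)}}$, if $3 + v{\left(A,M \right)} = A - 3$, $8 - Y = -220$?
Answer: $- \frac{2508}{162054419} \approx -1.5476 \cdot 10^{-5}$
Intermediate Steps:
$Y = 228$ ($Y = 8 - -220 = 8 + 220 = 228$)
$v{\left(A,M \right)} = -6 + A$ ($v{\left(A,M \right)} = -3 + \left(A - 3\right) = -3 + \left(-3 + A\right) = -6 + A$)
$k{\left(m,p \right)} = \frac{1}{\left(228 + m\right) \left(m + p\right)}$ ($k{\left(m,p \right)} = \frac{1}{\left(m + 228\right) \left(p + m\right)} = \frac{1}{\left(228 + m\right) \left(m + p\right)}$)
$B = -64615$ ($B = \left(-21729 - 3356\right) - 39530 = -25085 - 39530 = -64615$)
$\frac{1}{B + k{\left(0 \cdot 39,v{\left(17,-3 \right)} \right)}} = \frac{1}{-64615 + \frac{1}{\left(0 \cdot 39\right)^{2} + 228 \cdot 0 \cdot 39 + 228 \left(-6 + 17\right) + 0 \cdot 39 \left(-6 + 17\right)}} = \frac{1}{-64615 + \frac{1}{0^{2} + 228 \cdot 0 + 228 \cdot 11 + 0 \cdot 11}} = \frac{1}{-64615 + \frac{1}{0 + 0 + 2508 + 0}} = \frac{1}{-64615 + \frac{1}{2508}} = \frac{1}{- \frac{162054419}{2508}} = - \frac{2508}{162054419}$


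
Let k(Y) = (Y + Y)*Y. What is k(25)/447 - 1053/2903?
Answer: 3158059/1297641 ≈ 2.4337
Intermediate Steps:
k(Y) = 2*Y**2 (k(Y) = (2*Y)*Y = 2*Y**2)
k(25)/447 - 1053/2903 = (2*25**2)/447 - 1053/2903 = (2*625)*(1/447) - 1053*1/2903 = 1250*(1/447) - 1053/2903 = 1250/447 - 1053/2903 = 3158059/1297641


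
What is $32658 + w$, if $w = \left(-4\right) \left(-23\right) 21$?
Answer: $34590$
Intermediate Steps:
$w = 1932$ ($w = 92 \cdot 21 = 1932$)
$32658 + w = 32658 + 1932 = 34590$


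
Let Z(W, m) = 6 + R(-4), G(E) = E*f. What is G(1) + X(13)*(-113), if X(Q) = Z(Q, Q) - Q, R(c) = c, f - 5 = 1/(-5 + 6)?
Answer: 1249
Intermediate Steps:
f = 6 (f = 5 + 1/(-5 + 6) = 5 + 1/1 = 5 + 1 = 6)
G(E) = 6*E (G(E) = E*6 = 6*E)
Z(W, m) = 2 (Z(W, m) = 6 - 4 = 2)
X(Q) = 2 - Q
G(1) + X(13)*(-113) = 6*1 + (2 - 1*13)*(-113) = 6 + (2 - 13)*(-113) = 6 - 11*(-113) = 6 + 1243 = 1249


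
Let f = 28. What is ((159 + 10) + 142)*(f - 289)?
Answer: -81171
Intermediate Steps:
((159 + 10) + 142)*(f - 289) = ((159 + 10) + 142)*(28 - 289) = (169 + 142)*(-261) = 311*(-261) = -81171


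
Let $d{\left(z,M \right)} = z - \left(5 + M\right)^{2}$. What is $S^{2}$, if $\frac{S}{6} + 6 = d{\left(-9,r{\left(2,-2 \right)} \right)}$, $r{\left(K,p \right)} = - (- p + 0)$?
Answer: $20736$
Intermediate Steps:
$r{\left(K,p \right)} = p$ ($r{\left(K,p \right)} = - \left(-1\right) p = p$)
$S = -144$ ($S = -36 + 6 \left(-9 - \left(5 - 2\right)^{2}\right) = -36 + 6 \left(-9 - 3^{2}\right) = -36 + 6 \left(-9 - 9\right) = -36 + 6 \left(-18\right) = -36 - 108 = -144$)
$S^{2} = \left(-144\right)^{2} = 20736$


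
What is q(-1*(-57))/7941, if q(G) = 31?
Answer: 31/7941 ≈ 0.0039038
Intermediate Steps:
q(-1*(-57))/7941 = 31/7941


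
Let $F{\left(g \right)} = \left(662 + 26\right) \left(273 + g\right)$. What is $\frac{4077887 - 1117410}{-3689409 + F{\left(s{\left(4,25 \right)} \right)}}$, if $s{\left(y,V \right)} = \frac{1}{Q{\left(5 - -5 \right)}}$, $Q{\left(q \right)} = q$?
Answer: $- \frac{1138645}{1346737} \approx -0.84548$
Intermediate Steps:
$s{\left(y,V \right)} = \frac{1}{10}$ ($s{\left(y,V \right)} = \frac{1}{5 - -5} = \frac{1}{5 + 5} = \frac{1}{10}$)
$F{\left(g \right)} = 187824 + 688 g$ ($F{\left(g \right)} = 688 \left(273 + g\right) = 187824 + 688 g$)
$\frac{4077887 - 1117410}{-3689409 + F{\left(s{\left(4,25 \right)} \right)}} = \frac{4077887 - 1117410}{-3689409 + \left(187824 + 688 \cdot \frac{1}{10}\right)} = \frac{2960477}{-3689409 + \left(187824 + \frac{344}{5}\right)} = \frac{2960477}{-3689409 + \frac{939464}{5}} = \frac{2960477}{- \frac{17507581}{5}} = 2960477 \left(- \frac{5}{17507581}\right) = - \frac{1138645}{1346737}$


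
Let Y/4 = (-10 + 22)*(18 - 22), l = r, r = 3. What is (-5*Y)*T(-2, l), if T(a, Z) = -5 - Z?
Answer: -7680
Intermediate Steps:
l = 3
Y = -192 (Y = 4*((-10 + 22)*(18 - 22)) = 4*(12*(-4)) = 4*(-48) = -192)
(-5*Y)*T(-2, l) = (-5*(-192))*(-5 - 1*3) = 960*(-5 - 3) = 960*(-8) = -7680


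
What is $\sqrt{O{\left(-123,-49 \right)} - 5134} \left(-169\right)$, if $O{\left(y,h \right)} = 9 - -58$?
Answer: $- 507 i \sqrt{563} \approx - 12030.0 i$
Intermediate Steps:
$O{\left(y,h \right)} = 67$ ($O{\left(y,h \right)} = 9 + 58 = 67$)
$\sqrt{O{\left(-123,-49 \right)} - 5134} \left(-169\right) = \sqrt{67 - 5134} \left(-169\right) = \sqrt{-5067} \left(-169\right) = 3 i \sqrt{563} \left(-169\right) = - 507 i \sqrt{563}$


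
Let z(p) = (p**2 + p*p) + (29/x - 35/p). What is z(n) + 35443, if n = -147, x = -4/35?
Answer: 6586229/84 ≈ 78408.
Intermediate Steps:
x = -4/35 (x = -4*1/35 = -4/35 ≈ -0.11429)
z(p) = -1015/4 - 35/p + 2*p**2 (z(p) = (p**2 + p*p) + (29/(-4/35) - 35/p) = (p**2 + p**2) + (29*(-35/4) - 35/p) = 2*p**2 + (-1015/4 - 35/p) = -1015/4 - 35/p + 2*p**2)
z(n) + 35443 = (-1015/4 - 35/(-147) + 2*(-147)**2) + 35443 = (-1015/4 - 35*(-1/147) + 2*21609) + 35443 = (-1015/4 + 5/21 + 43218) + 35443 = 3609017/84 + 35443 = 6586229/84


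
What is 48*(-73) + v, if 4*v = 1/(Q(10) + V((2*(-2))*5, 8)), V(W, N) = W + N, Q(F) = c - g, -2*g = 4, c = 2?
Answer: -112129/32 ≈ -3504.0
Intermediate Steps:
g = -2 (g = -½*4 = -2)
Q(F) = 4 (Q(F) = 2 - 1*(-2) = 2 + 2 = 4)
V(W, N) = N + W
v = -1/32 (v = 1/(4*(4 + (8 + (2*(-2))*5))) = 1/(4*(4 + (8 - 4*5))) = 1/(4*(4 + (8 - 20))) = 1/(4*(4 - 12)) = (¼)/(-8) = (¼)*(-⅛) = -1/32 ≈ -0.031250)
48*(-73) + v = 48*(-73) - 1/32 = -3504 - 1/32 = -112129/32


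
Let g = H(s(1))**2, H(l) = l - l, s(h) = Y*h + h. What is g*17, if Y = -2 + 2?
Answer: 0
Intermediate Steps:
Y = 0
s(h) = h (s(h) = 0*h + h = 0 + h = h)
H(l) = 0
g = 0 (g = 0**2 = 0)
g*17 = 0*17 = 0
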